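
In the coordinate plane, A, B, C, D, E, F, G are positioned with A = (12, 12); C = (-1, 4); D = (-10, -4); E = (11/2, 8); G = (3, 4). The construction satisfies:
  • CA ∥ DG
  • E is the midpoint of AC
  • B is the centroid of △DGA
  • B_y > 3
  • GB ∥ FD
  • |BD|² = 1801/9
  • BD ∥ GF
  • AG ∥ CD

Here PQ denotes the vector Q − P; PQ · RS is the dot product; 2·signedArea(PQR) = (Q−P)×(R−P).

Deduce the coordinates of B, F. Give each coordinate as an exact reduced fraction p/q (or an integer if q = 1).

B = (5/3, 4)
F = (-26/3, -4)

1. B_x = 5/3  [B is the centroid of △DGA]
2. B_y = 4  [B is the centroid of △DGA]
   → B = (5/3, 4)
3. F_x = -26/3  [GB ∥ FD ∩ BD ∥ GF]
4. F_y = -4  [GB ∥ FD ∩ BD ∥ GF]
   → F = (-26/3, -4)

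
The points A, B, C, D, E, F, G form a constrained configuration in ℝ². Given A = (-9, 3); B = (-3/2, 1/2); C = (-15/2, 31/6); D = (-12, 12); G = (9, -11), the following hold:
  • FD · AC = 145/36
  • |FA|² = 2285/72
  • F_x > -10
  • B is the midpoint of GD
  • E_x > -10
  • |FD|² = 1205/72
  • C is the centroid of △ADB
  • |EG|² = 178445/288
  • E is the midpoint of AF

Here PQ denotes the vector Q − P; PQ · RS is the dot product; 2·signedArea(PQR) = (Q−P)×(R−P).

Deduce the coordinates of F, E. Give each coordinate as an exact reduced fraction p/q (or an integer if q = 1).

1. F_x = -39/4  [line -3/2·x + -13/6·y + 143/36 = 0 ∩ |FD|² = 1205/72]
2. F_y = 103/12  [line -3/2·x + -13/6·y + 143/36 = 0 ∩ |FD|² = 1205/72]
   → F = (-39/4, 103/12)
3. E_x = -75/8  [E is the midpoint of AF]
4. E_y = 139/24  [E is the midpoint of AF]
   → E = (-75/8, 139/24)

E = (-75/8, 139/24)
F = (-39/4, 103/12)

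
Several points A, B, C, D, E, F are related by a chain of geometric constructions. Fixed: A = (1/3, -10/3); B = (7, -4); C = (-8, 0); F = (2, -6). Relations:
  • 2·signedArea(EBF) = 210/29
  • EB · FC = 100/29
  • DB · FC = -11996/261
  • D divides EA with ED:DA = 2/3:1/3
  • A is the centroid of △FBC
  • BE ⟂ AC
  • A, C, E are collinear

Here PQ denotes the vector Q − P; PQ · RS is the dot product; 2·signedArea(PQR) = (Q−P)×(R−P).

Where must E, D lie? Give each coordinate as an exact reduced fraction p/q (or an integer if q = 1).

D = (607/261, -1078/261)
E = (183/29, -166/29)

1. E_x = 183/29  [A, C, E are collinear ∩ BE ⟂ AC]
2. E_y = -166/29  [A, C, E are collinear ∩ BE ⟂ AC]
   → E = (183/29, -166/29)
3. D_x = 607/261  [D divides EA with ED:DA = 2/3:1/3]
4. D_y = -1078/261  [D divides EA with ED:DA = 2/3:1/3]
   → D = (607/261, -1078/261)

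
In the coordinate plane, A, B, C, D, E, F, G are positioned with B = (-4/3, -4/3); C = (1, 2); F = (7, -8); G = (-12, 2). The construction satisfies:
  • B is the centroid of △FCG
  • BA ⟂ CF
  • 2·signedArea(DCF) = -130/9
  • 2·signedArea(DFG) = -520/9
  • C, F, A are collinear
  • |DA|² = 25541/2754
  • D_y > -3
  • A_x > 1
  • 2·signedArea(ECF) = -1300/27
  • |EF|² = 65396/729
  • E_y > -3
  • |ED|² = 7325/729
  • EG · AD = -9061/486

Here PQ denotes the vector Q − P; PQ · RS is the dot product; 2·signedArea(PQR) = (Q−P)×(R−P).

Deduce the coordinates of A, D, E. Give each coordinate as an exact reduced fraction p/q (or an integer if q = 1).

A = (63/34, 59/102)
D = (20/9, -22/9)
E = (-25/27, -76/27)

1. A_x = 63/34  [C, F, A are collinear ∩ BA ⟂ CF]
2. A_y = 59/102  [C, F, A are collinear ∩ BA ⟂ CF]
   → A = (63/34, 59/102)
3. D_x = 20/9  [2·signedArea(DFG) = -520/9 ∩ 2·signedArea(DCF) = -130/9]
4. D_y = -22/9  [2·signedArea(DFG) = -520/9 ∩ 2·signedArea(DCF) = -130/9]
   → D = (20/9, -22/9)
5. E_x = -25/27  [2·signedArea(ECF) = -1300/27 ∩ EG · AD = -9061/486]
6. E_y = -76/27  [2·signedArea(ECF) = -1300/27 ∩ EG · AD = -9061/486]
   → E = (-25/27, -76/27)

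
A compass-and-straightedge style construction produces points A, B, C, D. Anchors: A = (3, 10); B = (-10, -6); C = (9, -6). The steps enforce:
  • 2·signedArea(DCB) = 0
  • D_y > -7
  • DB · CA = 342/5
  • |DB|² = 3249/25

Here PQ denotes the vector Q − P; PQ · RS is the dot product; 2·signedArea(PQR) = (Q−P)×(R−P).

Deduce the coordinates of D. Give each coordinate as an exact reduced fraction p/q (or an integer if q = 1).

1. D_x = 7/5  [2·signedArea(DCB) = 0 ∩ DB · CA = 342/5]
2. D_y = -6  [2·signedArea(DCB) = 0 ∩ DB · CA = 342/5]
   → D = (7/5, -6)

D = (7/5, -6)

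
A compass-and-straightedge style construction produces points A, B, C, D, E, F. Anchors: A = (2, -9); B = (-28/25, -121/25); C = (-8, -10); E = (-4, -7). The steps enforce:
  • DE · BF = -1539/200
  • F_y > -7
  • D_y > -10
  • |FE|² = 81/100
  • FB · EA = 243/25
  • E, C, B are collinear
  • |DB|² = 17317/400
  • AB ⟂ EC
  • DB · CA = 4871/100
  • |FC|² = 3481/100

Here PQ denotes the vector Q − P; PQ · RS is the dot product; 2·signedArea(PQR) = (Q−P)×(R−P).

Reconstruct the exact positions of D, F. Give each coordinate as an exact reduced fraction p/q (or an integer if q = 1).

1. F_x = -82/25  [line -6·x + 2·y + -169/25 = 0 ∩ |FE|² = 81/100]
2. F_y = -323/50  [line -6·x + 2·y + -169/25 = 0 ∩ |FE|² = 81/100]
   → F = (-82/25, -323/50)
3. D_x = -11/2  [DB · CA = 4871/100 ∩ DE · BF = -1539/200]
4. D_y = -39/4  [DB · CA = 4871/100 ∩ DE · BF = -1539/200]
   → D = (-11/2, -39/4)

D = (-11/2, -39/4)
F = (-82/25, -323/50)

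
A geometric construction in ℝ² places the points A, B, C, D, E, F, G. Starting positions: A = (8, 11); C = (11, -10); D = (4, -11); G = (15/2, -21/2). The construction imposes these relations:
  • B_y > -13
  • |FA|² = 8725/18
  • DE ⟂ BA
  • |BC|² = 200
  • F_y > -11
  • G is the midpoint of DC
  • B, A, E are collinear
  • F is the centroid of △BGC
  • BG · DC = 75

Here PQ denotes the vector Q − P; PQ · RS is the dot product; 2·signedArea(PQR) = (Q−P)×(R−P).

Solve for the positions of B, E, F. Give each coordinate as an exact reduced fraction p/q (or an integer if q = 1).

1. B_x = -3  [line -7·x + -1·y + -33 = 0 ∩ |BC|² = 200]
2. B_y = -12  [line -7·x + -1·y + -33 = 0 ∩ |BC|² = 200]
   → B = (-3, -12)
3. E_x = -17/13  [B, A, E are collinear ∩ DE ⟂ BA]
4. E_y = -110/13  [B, A, E are collinear ∩ DE ⟂ BA]
   → E = (-17/13, -110/13)
5. F_x = 31/6  [F is the centroid of △BGC]
6. F_y = -65/6  [F is the centroid of △BGC]
   → F = (31/6, -65/6)

B = (-3, -12)
E = (-17/13, -110/13)
F = (31/6, -65/6)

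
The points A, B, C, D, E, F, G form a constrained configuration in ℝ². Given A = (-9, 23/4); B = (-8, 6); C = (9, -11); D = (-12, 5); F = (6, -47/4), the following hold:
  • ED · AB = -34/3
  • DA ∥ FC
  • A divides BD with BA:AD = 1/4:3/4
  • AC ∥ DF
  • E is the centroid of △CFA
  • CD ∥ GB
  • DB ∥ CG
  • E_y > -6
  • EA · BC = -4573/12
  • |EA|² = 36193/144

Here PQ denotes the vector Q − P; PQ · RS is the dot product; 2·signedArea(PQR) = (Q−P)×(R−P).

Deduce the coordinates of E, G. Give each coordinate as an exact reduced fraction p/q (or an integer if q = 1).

1. E_x = 2  [E is the centroid of △CFA]
2. E_y = -17/3  [E is the centroid of △CFA]
   → E = (2, -17/3)
3. G_x = 13  [CD ∥ GB ∩ DB ∥ CG]
4. G_y = -10  [CD ∥ GB ∩ DB ∥ CG]
   → G = (13, -10)

E = (2, -17/3)
G = (13, -10)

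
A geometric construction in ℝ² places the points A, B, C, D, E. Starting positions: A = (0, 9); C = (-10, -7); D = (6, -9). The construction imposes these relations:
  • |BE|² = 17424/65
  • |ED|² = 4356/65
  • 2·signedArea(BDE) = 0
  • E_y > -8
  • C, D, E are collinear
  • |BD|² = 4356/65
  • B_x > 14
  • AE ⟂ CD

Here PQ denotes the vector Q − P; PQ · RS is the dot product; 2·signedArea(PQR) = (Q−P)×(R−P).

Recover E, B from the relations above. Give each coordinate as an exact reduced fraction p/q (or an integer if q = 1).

B = (918/65, -651/65)
E = (-138/65, -519/65)

1. E_x = -138/65  [C, D, E are collinear ∩ AE ⟂ CD]
2. E_y = -519/65  [C, D, E are collinear ∩ AE ⟂ CD]
   → E = (-138/65, -519/65)
3. B_x = 918/65  [line -66/65·x + -528/65·y + -4356/65 = 0 ∩ |BE|² = 17424/65]
4. B_y = -651/65  [line -66/65·x + -528/65·y + -4356/65 = 0 ∩ |BE|² = 17424/65]
   → B = (918/65, -651/65)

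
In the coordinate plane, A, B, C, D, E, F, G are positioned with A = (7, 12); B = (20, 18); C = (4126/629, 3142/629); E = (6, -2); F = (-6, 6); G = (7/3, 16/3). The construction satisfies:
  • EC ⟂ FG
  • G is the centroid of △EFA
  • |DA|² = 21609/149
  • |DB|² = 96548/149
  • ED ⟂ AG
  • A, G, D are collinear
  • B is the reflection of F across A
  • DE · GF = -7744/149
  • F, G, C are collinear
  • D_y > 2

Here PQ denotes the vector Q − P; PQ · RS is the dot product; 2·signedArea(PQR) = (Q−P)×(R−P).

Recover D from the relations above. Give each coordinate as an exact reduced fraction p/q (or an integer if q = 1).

D = (14/149, 318/149)

1. D_x = 14/149  [A, G, D are collinear ∩ ED ⟂ AG]
2. D_y = 318/149  [A, G, D are collinear ∩ ED ⟂ AG]
   → D = (14/149, 318/149)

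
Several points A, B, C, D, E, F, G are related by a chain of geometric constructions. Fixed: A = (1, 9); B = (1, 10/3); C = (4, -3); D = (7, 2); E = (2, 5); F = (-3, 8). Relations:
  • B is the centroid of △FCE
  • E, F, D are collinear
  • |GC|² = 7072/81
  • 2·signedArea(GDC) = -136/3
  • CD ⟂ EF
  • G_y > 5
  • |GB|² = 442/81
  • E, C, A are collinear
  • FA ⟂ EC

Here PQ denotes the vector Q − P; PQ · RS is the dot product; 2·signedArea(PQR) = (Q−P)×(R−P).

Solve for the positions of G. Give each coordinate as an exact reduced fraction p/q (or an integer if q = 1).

G = (0, 49/9)

1. G_x = 0  [line 5·x + -3·y + 49/3 = 0 ∩ |GB|² = 442/81]
2. G_y = 49/9  [line 5·x + -3·y + 49/3 = 0 ∩ |GB|² = 442/81]
   → G = (0, 49/9)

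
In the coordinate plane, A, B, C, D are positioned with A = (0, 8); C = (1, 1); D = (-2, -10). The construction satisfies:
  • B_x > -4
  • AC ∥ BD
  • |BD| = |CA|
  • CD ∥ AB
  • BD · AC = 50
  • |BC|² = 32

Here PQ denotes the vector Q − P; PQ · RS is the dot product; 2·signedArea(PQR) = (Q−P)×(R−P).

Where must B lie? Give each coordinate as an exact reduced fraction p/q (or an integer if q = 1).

B = (-3, -3)

1. B_x = -3  [AC ∥ BD ∩ CD ∥ AB]
2. B_y = -3  [AC ∥ BD ∩ CD ∥ AB]
   → B = (-3, -3)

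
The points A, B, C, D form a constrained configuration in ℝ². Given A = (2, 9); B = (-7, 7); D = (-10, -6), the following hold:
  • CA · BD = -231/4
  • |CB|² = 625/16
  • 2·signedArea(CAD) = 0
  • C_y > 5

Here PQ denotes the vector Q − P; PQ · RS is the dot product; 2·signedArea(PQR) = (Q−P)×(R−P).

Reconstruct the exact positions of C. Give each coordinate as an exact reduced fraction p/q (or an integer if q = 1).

1. C_x = -1  [2·signedArea(CAD) = 0 ∩ CA · BD = -231/4]
2. C_y = 21/4  [2·signedArea(CAD) = 0 ∩ CA · BD = -231/4]
   → C = (-1, 21/4)

C = (-1, 21/4)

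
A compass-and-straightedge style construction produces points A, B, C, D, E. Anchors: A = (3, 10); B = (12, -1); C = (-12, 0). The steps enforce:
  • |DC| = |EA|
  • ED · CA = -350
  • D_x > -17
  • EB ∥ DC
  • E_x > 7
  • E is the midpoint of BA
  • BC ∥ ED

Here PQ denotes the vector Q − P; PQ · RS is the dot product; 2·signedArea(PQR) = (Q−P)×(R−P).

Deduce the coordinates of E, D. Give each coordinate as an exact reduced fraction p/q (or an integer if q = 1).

D = (-33/2, 11/2)
E = (15/2, 9/2)

1. E_x = 15/2  [E is the midpoint of BA]
2. E_y = 9/2  [E is the midpoint of BA]
   → E = (15/2, 9/2)
3. D_x = -33/2  [EB ∥ DC ∩ BC ∥ ED]
4. D_y = 11/2  [EB ∥ DC ∩ BC ∥ ED]
   → D = (-33/2, 11/2)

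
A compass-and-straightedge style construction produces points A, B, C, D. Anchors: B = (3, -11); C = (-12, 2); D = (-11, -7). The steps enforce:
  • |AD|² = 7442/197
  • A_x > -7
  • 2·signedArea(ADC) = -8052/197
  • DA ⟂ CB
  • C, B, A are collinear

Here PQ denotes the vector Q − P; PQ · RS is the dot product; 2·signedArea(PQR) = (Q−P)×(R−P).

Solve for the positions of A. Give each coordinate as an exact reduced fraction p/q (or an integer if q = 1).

1. A_x = -1374/197  [C, B, A are collinear ∩ DA ⟂ CB]
2. A_y = -464/197  [C, B, A are collinear ∩ DA ⟂ CB]
   → A = (-1374/197, -464/197)

A = (-1374/197, -464/197)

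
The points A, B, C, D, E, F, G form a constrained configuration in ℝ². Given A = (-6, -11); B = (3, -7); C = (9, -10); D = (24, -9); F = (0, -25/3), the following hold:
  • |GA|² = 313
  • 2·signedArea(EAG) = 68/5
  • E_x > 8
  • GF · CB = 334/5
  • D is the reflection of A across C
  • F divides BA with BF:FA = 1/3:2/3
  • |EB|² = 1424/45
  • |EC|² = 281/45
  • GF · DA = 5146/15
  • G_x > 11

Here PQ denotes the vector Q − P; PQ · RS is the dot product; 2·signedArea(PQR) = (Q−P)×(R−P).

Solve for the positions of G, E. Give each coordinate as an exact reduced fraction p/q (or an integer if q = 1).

E = (43/5, -113/15)
G = (57/5, -39/5)

1. G_x = 57/5  [GF · CB = 334/5 ∩ GF · DA = 5146/15]
2. G_y = -39/5  [GF · CB = 334/5 ∩ GF · DA = 5146/15]
   → G = (57/5, -39/5)
3. E_x = 43/5  [line -16/5·x + 87/5·y + 793/5 = 0 ∩ |EB|² = 1424/45]
4. E_y = -113/15  [line -16/5·x + 87/5·y + 793/5 = 0 ∩ |EB|² = 1424/45]
   → E = (43/5, -113/15)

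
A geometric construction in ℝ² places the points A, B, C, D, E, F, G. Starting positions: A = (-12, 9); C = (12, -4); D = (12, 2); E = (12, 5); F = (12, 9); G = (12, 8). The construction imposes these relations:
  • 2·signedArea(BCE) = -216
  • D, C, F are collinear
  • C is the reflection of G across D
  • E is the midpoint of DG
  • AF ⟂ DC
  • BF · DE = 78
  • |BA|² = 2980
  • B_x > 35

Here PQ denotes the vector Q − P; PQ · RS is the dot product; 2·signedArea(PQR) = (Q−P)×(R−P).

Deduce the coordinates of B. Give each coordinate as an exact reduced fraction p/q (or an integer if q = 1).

B = (36, -17)

1. B_x = 36  [2·signedArea(BCE) = -216 ∩ BF · DE = 78]
2. B_y = -17  [2·signedArea(BCE) = -216 ∩ BF · DE = 78]
   → B = (36, -17)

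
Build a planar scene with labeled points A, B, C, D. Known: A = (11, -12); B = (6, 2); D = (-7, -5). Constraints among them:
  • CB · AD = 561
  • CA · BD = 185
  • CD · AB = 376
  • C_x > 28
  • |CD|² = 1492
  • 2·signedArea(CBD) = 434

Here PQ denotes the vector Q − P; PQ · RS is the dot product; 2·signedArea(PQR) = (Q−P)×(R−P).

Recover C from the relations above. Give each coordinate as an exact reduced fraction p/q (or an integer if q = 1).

1. C_x = 29  [2·signedArea(CBD) = 434 ∩ CA · BD = 185]
2. C_y = -19  [2·signedArea(CBD) = 434 ∩ CA · BD = 185]
   → C = (29, -19)

C = (29, -19)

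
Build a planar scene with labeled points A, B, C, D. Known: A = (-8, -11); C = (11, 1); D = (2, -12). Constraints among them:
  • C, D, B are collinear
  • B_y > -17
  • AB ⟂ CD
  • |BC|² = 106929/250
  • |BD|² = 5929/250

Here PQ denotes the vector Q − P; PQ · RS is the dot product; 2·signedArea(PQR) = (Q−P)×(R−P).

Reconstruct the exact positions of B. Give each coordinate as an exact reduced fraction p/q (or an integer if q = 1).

1. B_x = -193/250  [C, D, B are collinear ∩ AB ⟂ CD]
2. B_y = -4001/250  [C, D, B are collinear ∩ AB ⟂ CD]
   → B = (-193/250, -4001/250)

B = (-193/250, -4001/250)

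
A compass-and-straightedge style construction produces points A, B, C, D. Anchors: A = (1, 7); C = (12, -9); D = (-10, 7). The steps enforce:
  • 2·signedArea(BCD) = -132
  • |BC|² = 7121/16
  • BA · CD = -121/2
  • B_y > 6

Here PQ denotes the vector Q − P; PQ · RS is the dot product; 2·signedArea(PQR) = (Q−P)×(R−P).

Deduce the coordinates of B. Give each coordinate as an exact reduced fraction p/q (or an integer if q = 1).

1. B_x = -7/4  [BA · CD = -121/2 ∩ 2·signedArea(BCD) = -132]
2. B_y = 7  [BA · CD = -121/2 ∩ 2·signedArea(BCD) = -132]
   → B = (-7/4, 7)

B = (-7/4, 7)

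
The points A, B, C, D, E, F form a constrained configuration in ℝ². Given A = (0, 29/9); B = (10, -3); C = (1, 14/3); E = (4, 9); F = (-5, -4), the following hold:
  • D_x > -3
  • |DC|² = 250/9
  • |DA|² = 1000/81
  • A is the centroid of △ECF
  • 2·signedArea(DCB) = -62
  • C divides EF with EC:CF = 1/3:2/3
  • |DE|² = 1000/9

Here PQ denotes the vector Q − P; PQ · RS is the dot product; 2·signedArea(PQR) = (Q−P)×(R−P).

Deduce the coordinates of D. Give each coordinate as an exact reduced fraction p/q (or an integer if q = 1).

D = (-2, 1/3)

1. D_x = -2  [line 23/3·x + 9·y + 37/3 = 0 ∩ |DE|² = 1000/9]
2. D_y = 1/3  [line 23/3·x + 9·y + 37/3 = 0 ∩ |DE|² = 1000/9]
   → D = (-2, 1/3)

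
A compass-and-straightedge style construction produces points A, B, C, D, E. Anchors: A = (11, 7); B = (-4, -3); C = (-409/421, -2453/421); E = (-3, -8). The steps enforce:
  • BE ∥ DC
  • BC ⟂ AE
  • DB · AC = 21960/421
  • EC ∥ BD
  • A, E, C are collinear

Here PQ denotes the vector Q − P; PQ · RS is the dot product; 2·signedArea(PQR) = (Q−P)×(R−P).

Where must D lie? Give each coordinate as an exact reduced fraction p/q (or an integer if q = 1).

1. D_x = -830/421  [BE ∥ DC ∩ EC ∥ BD]
2. D_y = -348/421  [BE ∥ DC ∩ EC ∥ BD]
   → D = (-830/421, -348/421)

D = (-830/421, -348/421)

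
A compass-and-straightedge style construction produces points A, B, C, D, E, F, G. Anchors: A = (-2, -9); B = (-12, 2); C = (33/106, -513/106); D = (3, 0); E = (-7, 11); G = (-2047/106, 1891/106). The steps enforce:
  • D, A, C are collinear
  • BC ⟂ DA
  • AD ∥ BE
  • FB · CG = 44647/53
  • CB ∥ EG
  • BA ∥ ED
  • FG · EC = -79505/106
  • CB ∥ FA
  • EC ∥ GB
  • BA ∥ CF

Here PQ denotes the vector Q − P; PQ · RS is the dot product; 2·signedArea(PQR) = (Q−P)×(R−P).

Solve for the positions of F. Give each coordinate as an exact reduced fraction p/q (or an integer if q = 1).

F = (1093/106, -1679/106)

1. F_x = 1093/106  [CB ∥ FA ∩ BA ∥ CF]
2. F_y = -1679/106  [CB ∥ FA ∩ BA ∥ CF]
   → F = (1093/106, -1679/106)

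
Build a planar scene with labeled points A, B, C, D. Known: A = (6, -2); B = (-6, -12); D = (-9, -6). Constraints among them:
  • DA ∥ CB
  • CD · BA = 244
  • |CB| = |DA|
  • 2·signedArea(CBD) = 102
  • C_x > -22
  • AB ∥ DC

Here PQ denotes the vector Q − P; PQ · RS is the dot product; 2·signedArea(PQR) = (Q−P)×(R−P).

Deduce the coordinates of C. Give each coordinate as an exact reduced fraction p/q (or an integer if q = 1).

1. C_x = -21  [DA ∥ CB ∩ AB ∥ DC]
2. C_y = -16  [DA ∥ CB ∩ AB ∥ DC]
   → C = (-21, -16)

C = (-21, -16)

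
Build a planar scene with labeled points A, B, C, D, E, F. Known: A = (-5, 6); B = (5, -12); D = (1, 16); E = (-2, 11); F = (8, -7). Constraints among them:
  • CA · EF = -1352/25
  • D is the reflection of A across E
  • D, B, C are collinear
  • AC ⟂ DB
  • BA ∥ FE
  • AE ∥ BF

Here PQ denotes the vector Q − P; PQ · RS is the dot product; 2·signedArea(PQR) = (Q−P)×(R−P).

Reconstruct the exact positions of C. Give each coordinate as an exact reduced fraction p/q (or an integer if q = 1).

1. C_x = 57/25  [D, B, C are collinear ∩ AC ⟂ DB]
2. C_y = 176/25  [D, B, C are collinear ∩ AC ⟂ DB]
   → C = (57/25, 176/25)

C = (57/25, 176/25)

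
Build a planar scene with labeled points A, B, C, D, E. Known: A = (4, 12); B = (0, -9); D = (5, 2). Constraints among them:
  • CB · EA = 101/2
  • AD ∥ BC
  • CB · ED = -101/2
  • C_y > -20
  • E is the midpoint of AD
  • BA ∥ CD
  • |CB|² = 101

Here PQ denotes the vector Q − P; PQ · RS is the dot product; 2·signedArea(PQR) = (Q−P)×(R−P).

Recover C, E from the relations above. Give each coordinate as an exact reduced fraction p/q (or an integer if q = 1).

C = (1, -19)
E = (9/2, 7)

1. C_x = 1  [BA ∥ CD ∩ AD ∥ BC]
2. C_y = -19  [BA ∥ CD ∩ AD ∥ BC]
   → C = (1, -19)
3. E_x = 9/2  [E is the midpoint of AD]
4. E_y = 7  [E is the midpoint of AD]
   → E = (9/2, 7)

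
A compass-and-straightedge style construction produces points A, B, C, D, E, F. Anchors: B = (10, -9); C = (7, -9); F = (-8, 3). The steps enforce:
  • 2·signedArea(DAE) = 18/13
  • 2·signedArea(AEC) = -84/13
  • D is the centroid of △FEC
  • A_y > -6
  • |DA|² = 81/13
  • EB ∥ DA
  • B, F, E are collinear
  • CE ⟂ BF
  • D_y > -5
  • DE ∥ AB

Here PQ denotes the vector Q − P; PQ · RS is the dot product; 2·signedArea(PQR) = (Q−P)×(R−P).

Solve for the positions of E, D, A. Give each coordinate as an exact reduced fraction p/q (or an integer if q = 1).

A = (57/13, -77/13)
D = (30/13, -59/13)
E = (103/13, -99/13)

1. E_x = 103/13  [B, F, E are collinear ∩ CE ⟂ BF]
2. E_y = -99/13  [B, F, E are collinear ∩ CE ⟂ BF]
   → E = (103/13, -99/13)
3. D_x = 30/13  [D is the centroid of △FEC]
4. D_y = -59/13  [D is the centroid of △FEC]
   → D = (30/13, -59/13)
5. A_x = 57/13  [DE ∥ AB ∩ EB ∥ DA]
6. A_y = -77/13  [DE ∥ AB ∩ EB ∥ DA]
   → A = (57/13, -77/13)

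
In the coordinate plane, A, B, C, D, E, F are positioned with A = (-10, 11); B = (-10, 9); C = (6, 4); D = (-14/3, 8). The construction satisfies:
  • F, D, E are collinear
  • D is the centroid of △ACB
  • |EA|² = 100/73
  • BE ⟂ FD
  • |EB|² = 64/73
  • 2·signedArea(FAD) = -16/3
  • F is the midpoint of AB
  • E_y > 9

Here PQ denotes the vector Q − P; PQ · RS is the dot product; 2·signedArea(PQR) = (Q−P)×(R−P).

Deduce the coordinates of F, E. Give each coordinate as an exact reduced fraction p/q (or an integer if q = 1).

1. F_x = -10  [F is the midpoint of AB]
2. F_y = 10  [F is the midpoint of AB]
   → F = (-10, 10)
3. E_x = -706/73  [F, D, E are collinear ∩ BE ⟂ FD]
4. E_y = 721/73  [F, D, E are collinear ∩ BE ⟂ FD]
   → E = (-706/73, 721/73)

E = (-706/73, 721/73)
F = (-10, 10)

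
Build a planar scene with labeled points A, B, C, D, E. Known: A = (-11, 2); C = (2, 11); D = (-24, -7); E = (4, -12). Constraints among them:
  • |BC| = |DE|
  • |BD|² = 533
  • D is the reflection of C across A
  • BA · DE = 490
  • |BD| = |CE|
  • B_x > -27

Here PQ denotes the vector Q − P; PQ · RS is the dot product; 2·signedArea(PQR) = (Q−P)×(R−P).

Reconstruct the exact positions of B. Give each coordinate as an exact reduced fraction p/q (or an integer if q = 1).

B = (-26, 16)

1. B_x = -26  [line -28·x + 5·y + -808 = 0 ∩ |BD|² = 533]
2. B_y = 16  [line -28·x + 5·y + -808 = 0 ∩ |BD|² = 533]
   → B = (-26, 16)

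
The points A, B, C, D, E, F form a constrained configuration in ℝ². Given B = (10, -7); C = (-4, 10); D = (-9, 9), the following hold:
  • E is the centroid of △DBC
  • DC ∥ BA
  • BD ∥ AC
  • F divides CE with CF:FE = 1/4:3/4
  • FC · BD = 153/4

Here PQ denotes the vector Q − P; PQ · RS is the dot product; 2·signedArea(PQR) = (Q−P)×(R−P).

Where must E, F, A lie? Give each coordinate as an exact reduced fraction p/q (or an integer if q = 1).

1. E_x = -1  [E is the centroid of △DBC]
2. E_y = 4  [E is the centroid of △DBC]
   → E = (-1, 4)
3. F_x = -13/4  [F divides CE with CF:FE = 1/4:3/4]
4. F_y = 17/2  [F divides CE with CF:FE = 1/4:3/4]
   → F = (-13/4, 17/2)
5. A_x = 15  [BD ∥ AC ∩ DC ∥ BA]
6. A_y = -6  [BD ∥ AC ∩ DC ∥ BA]
   → A = (15, -6)

A = (15, -6)
E = (-1, 4)
F = (-13/4, 17/2)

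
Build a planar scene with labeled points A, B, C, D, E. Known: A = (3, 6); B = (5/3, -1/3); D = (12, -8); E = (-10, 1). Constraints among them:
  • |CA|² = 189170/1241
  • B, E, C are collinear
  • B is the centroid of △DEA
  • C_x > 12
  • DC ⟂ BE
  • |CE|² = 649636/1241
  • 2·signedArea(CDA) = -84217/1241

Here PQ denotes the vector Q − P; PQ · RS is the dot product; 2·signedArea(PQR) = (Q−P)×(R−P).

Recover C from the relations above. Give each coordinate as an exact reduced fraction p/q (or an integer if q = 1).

1. C_x = 15800/1241  [B, E, C are collinear ∩ DC ⟂ BE]
2. C_y = -1983/1241  [B, E, C are collinear ∩ DC ⟂ BE]
   → C = (15800/1241, -1983/1241)

C = (15800/1241, -1983/1241)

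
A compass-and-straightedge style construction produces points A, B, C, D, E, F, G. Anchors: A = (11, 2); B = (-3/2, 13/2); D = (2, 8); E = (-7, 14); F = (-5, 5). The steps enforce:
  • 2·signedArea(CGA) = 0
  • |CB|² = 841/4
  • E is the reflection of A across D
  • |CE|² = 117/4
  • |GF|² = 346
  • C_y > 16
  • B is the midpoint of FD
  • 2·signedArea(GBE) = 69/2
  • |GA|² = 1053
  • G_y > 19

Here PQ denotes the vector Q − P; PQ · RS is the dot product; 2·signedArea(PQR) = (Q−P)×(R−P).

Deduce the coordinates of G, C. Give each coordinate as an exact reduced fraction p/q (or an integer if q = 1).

C = (-23/2, 17)
G = (-16, 20)

1. G_x = -16  [line -15/2·x + -11/2·y + -10 = 0 ∩ |GF|² = 346]
2. G_y = 20  [line -15/2·x + -11/2·y + -10 = 0 ∩ |GF|² = 346]
   → G = (-16, 20)
3. C_x = -23/2  [line 18·x + 27·y + -252 = 0 ∩ |CE|² = 117/4]
4. C_y = 17  [line 18·x + 27·y + -252 = 0 ∩ |CE|² = 117/4]
   → C = (-23/2, 17)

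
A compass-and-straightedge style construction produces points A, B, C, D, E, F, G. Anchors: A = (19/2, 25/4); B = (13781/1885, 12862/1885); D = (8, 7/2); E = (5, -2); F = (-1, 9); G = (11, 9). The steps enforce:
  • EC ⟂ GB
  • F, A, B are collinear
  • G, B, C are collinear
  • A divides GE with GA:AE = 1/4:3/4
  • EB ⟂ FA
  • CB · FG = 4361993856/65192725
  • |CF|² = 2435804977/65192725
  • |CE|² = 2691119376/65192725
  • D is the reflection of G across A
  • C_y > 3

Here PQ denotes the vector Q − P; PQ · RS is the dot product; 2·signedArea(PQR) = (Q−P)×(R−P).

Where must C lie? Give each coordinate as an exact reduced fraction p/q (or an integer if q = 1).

1. C_x = 113116397/65192725  [G, B, C are collinear ∩ EC ⟂ GB]
2. C_y = 230360254/65192725  [G, B, C are collinear ∩ EC ⟂ GB]
   → C = (113116397/65192725, 230360254/65192725)

C = (113116397/65192725, 230360254/65192725)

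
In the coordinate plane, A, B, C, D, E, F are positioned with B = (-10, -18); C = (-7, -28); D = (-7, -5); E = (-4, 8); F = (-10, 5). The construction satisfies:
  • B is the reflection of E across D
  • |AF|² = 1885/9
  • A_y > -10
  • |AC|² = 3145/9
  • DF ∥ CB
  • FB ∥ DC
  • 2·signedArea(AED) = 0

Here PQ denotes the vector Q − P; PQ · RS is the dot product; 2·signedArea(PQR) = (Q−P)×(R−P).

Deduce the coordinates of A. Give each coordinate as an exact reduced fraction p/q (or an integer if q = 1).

1. A_x = -8  [line 13·x + -3·y + 76 = 0 ∩ |AC|² = 3145/9]
2. A_y = -28/3  [line 13·x + -3·y + 76 = 0 ∩ |AC|² = 3145/9]
   → A = (-8, -28/3)

A = (-8, -28/3)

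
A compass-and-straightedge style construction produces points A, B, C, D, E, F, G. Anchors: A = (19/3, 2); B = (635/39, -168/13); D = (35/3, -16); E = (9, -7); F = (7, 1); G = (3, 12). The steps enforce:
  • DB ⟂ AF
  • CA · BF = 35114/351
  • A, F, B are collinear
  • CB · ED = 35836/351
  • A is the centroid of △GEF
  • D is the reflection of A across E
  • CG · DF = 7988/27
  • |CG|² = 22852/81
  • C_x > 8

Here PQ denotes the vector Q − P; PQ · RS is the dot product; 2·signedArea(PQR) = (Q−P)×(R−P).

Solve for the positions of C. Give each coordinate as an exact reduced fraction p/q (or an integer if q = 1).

C = (73/9, -4)

1. C_x = 73/9  [CG · DF = 7988/27 ∩ CB · ED = 35836/351]
2. C_y = -4  [CG · DF = 7988/27 ∩ CB · ED = 35836/351]
   → C = (73/9, -4)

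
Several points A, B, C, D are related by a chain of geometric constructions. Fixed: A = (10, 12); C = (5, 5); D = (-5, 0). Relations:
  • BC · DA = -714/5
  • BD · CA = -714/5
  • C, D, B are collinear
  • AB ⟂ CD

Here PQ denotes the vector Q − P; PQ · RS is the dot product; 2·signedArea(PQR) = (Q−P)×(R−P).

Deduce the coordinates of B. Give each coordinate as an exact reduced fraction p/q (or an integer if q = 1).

B = (59/5, 42/5)

1. B_x = 59/5  [C, D, B are collinear ∩ AB ⟂ CD]
2. B_y = 42/5  [C, D, B are collinear ∩ AB ⟂ CD]
   → B = (59/5, 42/5)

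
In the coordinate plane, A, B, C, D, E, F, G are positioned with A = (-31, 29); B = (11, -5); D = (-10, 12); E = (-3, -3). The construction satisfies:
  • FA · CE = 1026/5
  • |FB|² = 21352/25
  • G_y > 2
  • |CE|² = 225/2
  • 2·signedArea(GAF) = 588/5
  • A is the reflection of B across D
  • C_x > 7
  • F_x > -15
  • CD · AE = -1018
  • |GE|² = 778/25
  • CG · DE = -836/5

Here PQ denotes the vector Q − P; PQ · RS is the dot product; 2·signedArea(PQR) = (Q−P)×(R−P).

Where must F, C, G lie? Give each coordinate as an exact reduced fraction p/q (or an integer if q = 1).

C = (15/2, -9/2)
F = (-71/5, 49/5)
G = (-8/5, 12/5)

1. C_x = 15/2  [line -28·x + 32·y + 354 = 0 ∩ |CE|² = 225/2]
2. C_y = -9/2  [line -28·x + 32·y + 354 = 0 ∩ |CE|² = 225/2]
   → C = (15/2, -9/2)
3. G_x = -8/5  [line 7·x + -15·y + 236/5 = 0 ∩ |GE|² = 778/25]
4. G_y = 12/5  [line 7·x + -15·y + 236/5 = 0 ∩ |GE|² = 778/25]
   → G = (-8/5, 12/5)
5. F_x = -71/5  [FA · CE = 1026/5 ∩ 2·signedArea(GAF) = 588/5]
6. F_y = 49/5  [FA · CE = 1026/5 ∩ 2·signedArea(GAF) = 588/5]
   → F = (-71/5, 49/5)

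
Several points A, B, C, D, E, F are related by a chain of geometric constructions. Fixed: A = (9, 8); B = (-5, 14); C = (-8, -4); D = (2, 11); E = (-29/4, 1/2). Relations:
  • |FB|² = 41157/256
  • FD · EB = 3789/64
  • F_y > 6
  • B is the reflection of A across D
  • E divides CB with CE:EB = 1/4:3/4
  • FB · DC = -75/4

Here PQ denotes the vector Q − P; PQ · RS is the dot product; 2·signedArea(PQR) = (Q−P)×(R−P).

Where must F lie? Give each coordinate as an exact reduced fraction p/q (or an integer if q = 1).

1. F_x = 79/16  [FD · EB = 3789/64 ∩ FB · DC = -75/4]
2. F_y = 49/8  [FD · EB = 3789/64 ∩ FB · DC = -75/4]
   → F = (79/16, 49/8)

F = (79/16, 49/8)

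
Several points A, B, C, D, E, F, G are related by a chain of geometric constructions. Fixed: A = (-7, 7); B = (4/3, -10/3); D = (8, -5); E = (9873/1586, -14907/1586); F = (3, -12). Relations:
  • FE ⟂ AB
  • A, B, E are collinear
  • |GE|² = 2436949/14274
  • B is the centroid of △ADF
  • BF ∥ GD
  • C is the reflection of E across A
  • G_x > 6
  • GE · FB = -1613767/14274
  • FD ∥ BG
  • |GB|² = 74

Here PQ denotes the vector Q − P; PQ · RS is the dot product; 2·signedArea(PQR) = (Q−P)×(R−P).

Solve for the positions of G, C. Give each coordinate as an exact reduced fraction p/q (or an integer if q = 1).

1. G_x = 19/3  [BF ∥ GD ∩ FD ∥ BG]
2. G_y = 11/3  [BF ∥ GD ∩ FD ∥ BG]
   → G = (19/3, 11/3)
3. C_x = -32077/1586  [C is the reflection of E across A]
4. C_y = 37111/1586  [C is the reflection of E across A]
   → C = (-32077/1586, 37111/1586)

C = (-32077/1586, 37111/1586)
G = (19/3, 11/3)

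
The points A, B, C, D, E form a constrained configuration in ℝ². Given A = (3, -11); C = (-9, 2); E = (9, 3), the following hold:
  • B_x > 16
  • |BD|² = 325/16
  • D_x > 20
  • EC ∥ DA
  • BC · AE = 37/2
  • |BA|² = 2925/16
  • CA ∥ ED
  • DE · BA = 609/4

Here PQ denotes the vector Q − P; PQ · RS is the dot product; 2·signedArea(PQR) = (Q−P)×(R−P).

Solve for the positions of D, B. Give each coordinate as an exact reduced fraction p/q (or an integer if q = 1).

B = (33/2, -41/4)
D = (21, -10)

1. D_x = 21  [EC ∥ DA ∩ CA ∥ ED]
2. D_y = -10  [EC ∥ DA ∩ CA ∥ ED]
   → D = (21, -10)
3. B_x = 33/2  [BC · AE = 37/2 ∩ DE · BA = 609/4]
4. B_y = -41/4  [BC · AE = 37/2 ∩ DE · BA = 609/4]
   → B = (33/2, -41/4)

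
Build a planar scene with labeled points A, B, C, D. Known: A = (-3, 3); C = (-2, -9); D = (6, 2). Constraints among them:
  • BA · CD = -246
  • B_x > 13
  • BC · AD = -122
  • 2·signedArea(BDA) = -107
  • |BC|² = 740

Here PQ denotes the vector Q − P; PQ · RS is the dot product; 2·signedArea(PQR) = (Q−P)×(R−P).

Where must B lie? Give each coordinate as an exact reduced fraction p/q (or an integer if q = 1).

1. B_x = 14  [BC · AD = -122 ∩ BA · CD = -246]
2. B_y = 13  [BC · AD = -122 ∩ BA · CD = -246]
   → B = (14, 13)

B = (14, 13)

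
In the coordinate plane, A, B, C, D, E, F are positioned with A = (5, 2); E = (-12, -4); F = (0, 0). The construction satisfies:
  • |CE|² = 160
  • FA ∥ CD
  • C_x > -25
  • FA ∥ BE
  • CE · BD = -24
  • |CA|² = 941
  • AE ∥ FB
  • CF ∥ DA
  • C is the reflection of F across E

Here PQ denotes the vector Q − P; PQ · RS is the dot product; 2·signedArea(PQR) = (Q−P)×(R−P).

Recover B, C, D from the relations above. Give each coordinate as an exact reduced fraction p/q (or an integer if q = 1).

B = (-17, -6)
C = (-24, -8)
D = (-19, -6)

1. B_x = -17  [FA ∥ BE ∩ AE ∥ FB]
2. B_y = -6  [FA ∥ BE ∩ AE ∥ FB]
   → B = (-17, -6)
3. C_x = -24  [C is the reflection of F across E]
4. C_y = -8  [C is the reflection of F across E]
   → C = (-24, -8)
5. D_x = -19  [CF ∥ DA ∩ FA ∥ CD]
6. D_y = -6  [CF ∥ DA ∩ FA ∥ CD]
   → D = (-19, -6)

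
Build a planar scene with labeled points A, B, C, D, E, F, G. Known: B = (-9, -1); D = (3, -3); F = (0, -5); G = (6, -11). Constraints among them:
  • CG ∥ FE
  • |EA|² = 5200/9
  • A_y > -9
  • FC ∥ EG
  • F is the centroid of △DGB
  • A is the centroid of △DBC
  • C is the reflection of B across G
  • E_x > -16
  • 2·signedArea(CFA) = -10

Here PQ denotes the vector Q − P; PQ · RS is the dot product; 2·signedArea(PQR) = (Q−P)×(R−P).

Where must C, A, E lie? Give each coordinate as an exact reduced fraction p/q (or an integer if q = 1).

A = (5, -25/3)
C = (21, -21)
E = (-15, 5)

1. C_x = 21  [C is the reflection of B across G]
2. C_y = -21  [C is the reflection of B across G]
   → C = (21, -21)
3. A_x = 5  [A is the centroid of △DBC]
4. A_y = -25/3  [A is the centroid of △DBC]
   → A = (5, -25/3)
5. E_x = -15  [FC ∥ EG ∩ CG ∥ FE]
6. E_y = 5  [FC ∥ EG ∩ CG ∥ FE]
   → E = (-15, 5)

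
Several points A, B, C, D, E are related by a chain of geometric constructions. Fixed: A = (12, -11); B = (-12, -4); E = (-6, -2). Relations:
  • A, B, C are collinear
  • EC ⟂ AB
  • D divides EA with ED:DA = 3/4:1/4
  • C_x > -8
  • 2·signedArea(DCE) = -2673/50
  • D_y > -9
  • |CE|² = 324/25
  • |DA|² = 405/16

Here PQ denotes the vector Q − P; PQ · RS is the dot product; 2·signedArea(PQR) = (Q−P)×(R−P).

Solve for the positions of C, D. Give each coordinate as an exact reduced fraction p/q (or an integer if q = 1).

1. C_x = -876/125  [A, B, C are collinear ∩ EC ⟂ AB]
2. C_y = -682/125  [A, B, C are collinear ∩ EC ⟂ AB]
   → C = (-876/125, -682/125)
3. D_x = 15/2  [D divides EA with ED:DA = 3/4:1/4]
4. D_y = -35/4  [D divides EA with ED:DA = 3/4:1/4]
   → D = (15/2, -35/4)

C = (-876/125, -682/125)
D = (15/2, -35/4)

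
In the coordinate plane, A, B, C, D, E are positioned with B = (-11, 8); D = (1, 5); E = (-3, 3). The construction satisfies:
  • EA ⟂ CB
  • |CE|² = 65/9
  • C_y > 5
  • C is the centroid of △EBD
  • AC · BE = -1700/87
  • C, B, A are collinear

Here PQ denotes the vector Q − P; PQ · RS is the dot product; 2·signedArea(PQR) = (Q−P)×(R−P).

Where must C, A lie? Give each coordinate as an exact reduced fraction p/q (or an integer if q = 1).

A = (-69/29, 132/29)
C = (-13/3, 16/3)

1. C_x = -13/3  [C is the centroid of △EBD]
2. C_y = 16/3  [C is the centroid of △EBD]
   → C = (-13/3, 16/3)
3. A_x = -69/29  [C, B, A are collinear ∩ EA ⟂ CB]
4. A_y = 132/29  [C, B, A are collinear ∩ EA ⟂ CB]
   → A = (-69/29, 132/29)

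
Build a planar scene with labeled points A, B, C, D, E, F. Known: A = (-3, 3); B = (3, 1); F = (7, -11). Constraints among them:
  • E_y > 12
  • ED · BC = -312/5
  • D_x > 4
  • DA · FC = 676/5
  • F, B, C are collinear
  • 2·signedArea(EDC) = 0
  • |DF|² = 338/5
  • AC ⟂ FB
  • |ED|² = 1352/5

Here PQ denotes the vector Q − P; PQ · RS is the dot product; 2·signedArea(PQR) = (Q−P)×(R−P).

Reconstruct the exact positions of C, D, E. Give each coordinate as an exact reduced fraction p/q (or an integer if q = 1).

1. C_x = 9/5  [F, B, C are collinear ∩ AC ⟂ FB]
2. C_y = 23/5  [F, B, C are collinear ∩ AC ⟂ FB]
   → C = (9/5, 23/5)
3. D_x = 22/5  [line 26/5·x + -78/5·y + -364/5 = 0 ∩ |DF|² = 338/5]
4. D_y = -16/5  [line 26/5·x + -78/5·y + -364/5 = 0 ∩ |DF|² = 338/5]
   → D = (22/5, -16/5)
5. E_x = -4/5  [2·signedArea(EDC) = 0 ∩ ED · BC = -312/5]
6. E_y = 62/5  [2·signedArea(EDC) = 0 ∩ ED · BC = -312/5]
   → E = (-4/5, 62/5)

C = (9/5, 23/5)
D = (22/5, -16/5)
E = (-4/5, 62/5)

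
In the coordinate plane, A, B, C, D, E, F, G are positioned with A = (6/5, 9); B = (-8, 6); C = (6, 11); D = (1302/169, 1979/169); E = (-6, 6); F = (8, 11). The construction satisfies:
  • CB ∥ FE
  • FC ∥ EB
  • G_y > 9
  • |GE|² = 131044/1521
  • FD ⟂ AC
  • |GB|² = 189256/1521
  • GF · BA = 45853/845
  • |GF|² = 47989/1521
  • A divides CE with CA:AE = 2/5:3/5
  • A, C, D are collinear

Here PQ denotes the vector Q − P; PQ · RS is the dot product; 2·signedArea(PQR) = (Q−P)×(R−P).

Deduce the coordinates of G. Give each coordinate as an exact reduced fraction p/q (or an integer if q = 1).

1. G_x = 434/169  [line -46/5·x + -3·y + 44224/845 = 0 ∩ |GF|² = 47989/1521]
2. G_y = 4852/507  [line -46/5·x + -3·y + 44224/845 = 0 ∩ |GF|² = 47989/1521]
   → G = (434/169, 4852/507)

G = (434/169, 4852/507)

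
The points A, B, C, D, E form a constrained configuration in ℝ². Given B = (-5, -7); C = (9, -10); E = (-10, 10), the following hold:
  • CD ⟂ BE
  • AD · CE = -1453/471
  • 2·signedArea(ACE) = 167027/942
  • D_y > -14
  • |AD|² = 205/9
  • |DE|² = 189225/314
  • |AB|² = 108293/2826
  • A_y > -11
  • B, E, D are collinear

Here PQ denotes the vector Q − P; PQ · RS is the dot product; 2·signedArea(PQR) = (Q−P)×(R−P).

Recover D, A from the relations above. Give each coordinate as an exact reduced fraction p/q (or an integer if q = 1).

1. D_x = -965/314  [B, E, D are collinear ∩ CD ⟂ BE]
2. D_y = -4255/314  [B, E, D are collinear ∩ CD ⟂ BE]
   → D = (-965/314, -4255/314)
3. A_x = 97/314  [AD · CE = -1453/471 ∩ 2·signedArea(ACE) = 167027/942]
4. A_y = -9593/942  [AD · CE = -1453/471 ∩ 2·signedArea(ACE) = 167027/942]
   → A = (97/314, -9593/942)

A = (97/314, -9593/942)
D = (-965/314, -4255/314)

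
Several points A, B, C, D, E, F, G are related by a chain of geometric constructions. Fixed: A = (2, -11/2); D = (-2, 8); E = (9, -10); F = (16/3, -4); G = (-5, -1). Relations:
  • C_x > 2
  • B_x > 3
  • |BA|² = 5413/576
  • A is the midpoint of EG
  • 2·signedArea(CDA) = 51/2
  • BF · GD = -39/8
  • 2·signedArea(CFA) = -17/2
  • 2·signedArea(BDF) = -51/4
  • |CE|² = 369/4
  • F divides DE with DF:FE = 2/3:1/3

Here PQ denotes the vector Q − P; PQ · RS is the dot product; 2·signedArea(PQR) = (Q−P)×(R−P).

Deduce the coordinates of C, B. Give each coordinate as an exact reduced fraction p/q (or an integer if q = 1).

1. C_x = 3  [2·signedArea(CDA) = 51/2 ∩ 2·signedArea(CFA) = -17/2]
2. C_y = -5/2  [2·signedArea(CDA) = 51/2 ∩ 2·signedArea(CFA) = -17/2]
   → C = (3, -5/2)
3. B_x = 43/12  [BF · GD = -39/8 ∩ 2·signedArea(BDF) = -51/4]
4. B_y = -23/8  [BF · GD = -39/8 ∩ 2·signedArea(BDF) = -51/4]
   → B = (43/12, -23/8)

B = (43/12, -23/8)
C = (3, -5/2)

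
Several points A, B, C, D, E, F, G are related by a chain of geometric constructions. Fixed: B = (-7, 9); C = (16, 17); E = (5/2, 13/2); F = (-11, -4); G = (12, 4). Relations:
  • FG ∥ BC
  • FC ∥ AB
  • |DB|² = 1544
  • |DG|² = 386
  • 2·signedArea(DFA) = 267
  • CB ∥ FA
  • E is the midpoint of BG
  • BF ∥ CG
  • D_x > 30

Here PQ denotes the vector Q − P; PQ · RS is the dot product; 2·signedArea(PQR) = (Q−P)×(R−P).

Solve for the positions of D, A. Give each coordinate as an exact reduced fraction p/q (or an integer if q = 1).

A = (-34, -12)
D = (31, -1)

1. A_x = -34  [FC ∥ AB ∩ CB ∥ FA]
2. A_y = -12  [FC ∥ AB ∩ CB ∥ FA]
   → A = (-34, -12)
3. D_x = 31  [line 8·x + -23·y + -271 = 0 ∩ |DG|² = 386]
4. D_y = -1  [line 8·x + -23·y + -271 = 0 ∩ |DG|² = 386]
   → D = (31, -1)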